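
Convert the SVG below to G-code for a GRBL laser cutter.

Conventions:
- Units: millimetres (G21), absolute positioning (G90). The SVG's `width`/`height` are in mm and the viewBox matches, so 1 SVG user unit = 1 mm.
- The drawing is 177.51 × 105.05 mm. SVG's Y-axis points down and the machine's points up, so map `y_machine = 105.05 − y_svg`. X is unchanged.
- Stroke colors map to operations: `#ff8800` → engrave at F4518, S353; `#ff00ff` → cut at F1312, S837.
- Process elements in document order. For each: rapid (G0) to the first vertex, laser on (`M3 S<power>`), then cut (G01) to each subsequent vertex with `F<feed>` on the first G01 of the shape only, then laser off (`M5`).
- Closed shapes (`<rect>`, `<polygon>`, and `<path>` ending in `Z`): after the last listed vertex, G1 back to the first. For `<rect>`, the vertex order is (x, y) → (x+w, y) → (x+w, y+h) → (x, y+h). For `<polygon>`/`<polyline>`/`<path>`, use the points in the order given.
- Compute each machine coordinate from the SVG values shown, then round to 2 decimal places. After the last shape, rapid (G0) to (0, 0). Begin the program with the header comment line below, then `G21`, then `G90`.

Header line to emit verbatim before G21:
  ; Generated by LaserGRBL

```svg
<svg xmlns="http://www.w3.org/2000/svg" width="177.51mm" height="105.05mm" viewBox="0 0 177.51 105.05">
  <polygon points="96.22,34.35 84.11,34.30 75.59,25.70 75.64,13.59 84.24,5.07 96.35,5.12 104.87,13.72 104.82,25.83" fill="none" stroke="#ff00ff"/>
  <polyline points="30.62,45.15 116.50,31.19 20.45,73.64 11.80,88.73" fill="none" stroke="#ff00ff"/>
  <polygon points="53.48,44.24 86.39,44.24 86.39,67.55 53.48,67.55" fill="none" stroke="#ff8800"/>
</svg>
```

viewBox `0 0 177.51 105.05` with mm width/height → 1 unit = 1 mm. Flip: y_m = 105.05 − y_svg.

**Shape 1** — `<polygon>` regular polygon, stroke `#ff00ff` → cut (S837, F1312). Machine vertices: (96.22,70.70) → (84.11,70.75) → (75.59,79.35) → (75.64,91.46) → (84.24,99.98) → (96.35,99.93) → (104.87,91.33) → (104.82,79.22) → (96.22,70.70). Closed: final G1 returns to the first vertex.

**Shape 2** — `<polyline>` open polyline, stroke `#ff00ff` → cut (S837, F1312). Machine vertices: (30.62,59.90) → (116.50,73.86) → (20.45,31.41) → (11.80,16.32). Open path.

**Shape 3** — `<polygon>` rectangle, stroke `#ff8800` → engrave (S353, F4518). Machine vertices: (53.48,60.81) → (86.39,60.81) → (86.39,37.50) → (53.48,37.50) → (53.48,60.81). Closed: final G1 returns to the first vertex.

; Generated by LaserGRBL
G21
G90
G0 X96.22 Y70.70
M3 S837
G01 X84.11 Y70.75 F1312
G01 X75.59 Y79.35
G01 X75.64 Y91.46
G01 X84.24 Y99.98
G01 X96.35 Y99.93
G01 X104.87 Y91.33
G01 X104.82 Y79.22
G01 X96.22 Y70.70
M5
G0 X30.62 Y59.90
M3 S837
G01 X116.50 Y73.86 F1312
G01 X20.45 Y31.41
G01 X11.80 Y16.32
M5
G0 X53.48 Y60.81
M3 S353
G01 X86.39 Y60.81 F4518
G01 X86.39 Y37.50
G01 X53.48 Y37.50
G01 X53.48 Y60.81
M5
G0 X0.00 Y0.00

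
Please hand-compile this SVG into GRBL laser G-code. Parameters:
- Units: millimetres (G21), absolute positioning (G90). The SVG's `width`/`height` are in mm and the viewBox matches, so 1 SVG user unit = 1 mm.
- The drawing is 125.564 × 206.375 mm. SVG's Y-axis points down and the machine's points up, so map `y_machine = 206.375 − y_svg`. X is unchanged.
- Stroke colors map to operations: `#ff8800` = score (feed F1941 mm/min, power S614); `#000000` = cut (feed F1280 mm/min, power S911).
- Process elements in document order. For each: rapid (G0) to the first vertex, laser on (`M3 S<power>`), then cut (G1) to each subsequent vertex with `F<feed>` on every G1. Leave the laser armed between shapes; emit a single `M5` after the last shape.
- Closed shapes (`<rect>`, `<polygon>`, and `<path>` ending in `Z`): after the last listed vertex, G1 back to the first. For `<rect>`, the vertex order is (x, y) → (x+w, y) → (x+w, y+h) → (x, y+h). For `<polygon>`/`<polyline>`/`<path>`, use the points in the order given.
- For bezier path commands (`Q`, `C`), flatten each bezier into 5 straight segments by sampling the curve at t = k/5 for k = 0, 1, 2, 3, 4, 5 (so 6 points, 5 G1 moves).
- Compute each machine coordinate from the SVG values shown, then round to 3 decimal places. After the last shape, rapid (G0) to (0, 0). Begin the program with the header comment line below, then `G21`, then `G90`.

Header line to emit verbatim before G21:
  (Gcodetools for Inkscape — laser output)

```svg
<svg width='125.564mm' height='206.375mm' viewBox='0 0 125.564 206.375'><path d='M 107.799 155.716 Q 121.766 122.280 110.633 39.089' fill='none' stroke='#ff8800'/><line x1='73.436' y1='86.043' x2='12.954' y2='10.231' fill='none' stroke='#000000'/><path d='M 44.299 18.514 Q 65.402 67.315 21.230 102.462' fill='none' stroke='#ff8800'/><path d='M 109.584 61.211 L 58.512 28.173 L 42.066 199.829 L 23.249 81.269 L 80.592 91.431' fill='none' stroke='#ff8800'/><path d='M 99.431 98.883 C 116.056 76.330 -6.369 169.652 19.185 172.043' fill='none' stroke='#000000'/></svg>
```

(Gcodetools for Inkscape — laser output)
G21
G90
G0 X107.799 Y50.659
M3 S614
G1 X112.382 Y66.024 F1941
G1 X114.957 Y85.369 F1941
G1 X115.523 Y108.694 F1941
G1 X114.082 Y136.000 F1941
G1 X110.633 Y167.286 F1941
G0 X73.436 Y120.332
M3 S911
G1 X12.954 Y196.144 F1280
G0 X44.299 Y187.861
M3 S614
G1 X50.129 Y168.887 F1941
G1 X50.737 Y151.005 F1941
G1 X46.124 Y134.215 F1941
G1 X36.288 Y118.518 F1941
G1 X21.230 Y103.913 F1941
G0 X109.584 Y145.164
M3 S614
G1 X58.512 Y178.202 F1941
G1 X42.066 Y6.546 F1941
G1 X23.249 Y125.106 F1941
G1 X80.592 Y114.944 F1941
G0 X99.431 Y107.492
M3 S911
G1 X95.016 Y108.773 F1280
G1 X71.007 Y92.171 F1280
G1 X41.180 Y67.612 F1280
G1 X19.314 Y45.024 F1280
G1 X19.185 Y34.332 F1280
M5
G0 X0.000 Y0.000

1 u = 1 mm; y_m = 206.375 − y.

[1] `<path>` quadratic bezier, #ff8800→score S614 F1941: (107.799,50.659) → (112.382,66.024) → (114.957,85.369) → (115.523,108.694) → (114.082,136.000) → (110.633,167.286)

[2] `<line>` line segment, #000000→cut S911 F1280: (73.436,120.332) → (12.954,196.144)

[3] `<path>` quadratic bezier, #ff8800→score S614 F1941: (44.299,187.861) → (50.129,168.887) → (50.737,151.005) → (46.124,134.215) → (36.288,118.518) → (21.230,103.913)

[4] `<path>` open polyline, #ff8800→score S614 F1941: (109.584,145.164) → (58.512,178.202) → (42.066,6.546) → (23.249,125.106) → (80.592,114.944)

[5] `<path>` cubic bezier, #000000→cut S911 F1280: (99.431,107.492) → (95.016,108.773) → (71.007,92.171) → (41.180,67.612) → (19.314,45.024) → (19.185,34.332)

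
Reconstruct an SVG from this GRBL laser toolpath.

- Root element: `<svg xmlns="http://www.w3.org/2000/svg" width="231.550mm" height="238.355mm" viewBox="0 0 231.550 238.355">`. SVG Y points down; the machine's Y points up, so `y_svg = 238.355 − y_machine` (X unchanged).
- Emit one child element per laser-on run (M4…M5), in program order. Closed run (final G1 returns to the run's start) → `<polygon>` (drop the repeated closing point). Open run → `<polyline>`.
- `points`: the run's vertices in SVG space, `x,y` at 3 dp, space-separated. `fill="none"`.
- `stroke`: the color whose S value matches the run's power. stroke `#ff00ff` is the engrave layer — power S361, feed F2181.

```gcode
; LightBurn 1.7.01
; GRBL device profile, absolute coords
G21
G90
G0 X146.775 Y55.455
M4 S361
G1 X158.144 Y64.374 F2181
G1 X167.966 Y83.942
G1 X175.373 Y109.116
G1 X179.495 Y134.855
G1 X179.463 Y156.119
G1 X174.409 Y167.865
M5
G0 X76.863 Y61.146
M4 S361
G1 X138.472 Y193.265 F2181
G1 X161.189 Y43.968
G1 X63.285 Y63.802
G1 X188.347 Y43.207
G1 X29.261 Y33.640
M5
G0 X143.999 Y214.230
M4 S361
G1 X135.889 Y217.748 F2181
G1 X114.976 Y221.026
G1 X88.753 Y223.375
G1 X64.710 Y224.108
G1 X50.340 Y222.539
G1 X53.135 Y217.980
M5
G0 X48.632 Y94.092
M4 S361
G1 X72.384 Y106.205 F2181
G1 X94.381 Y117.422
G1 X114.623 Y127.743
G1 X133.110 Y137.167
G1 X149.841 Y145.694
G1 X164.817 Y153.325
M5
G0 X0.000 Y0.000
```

Machine Y-up, SVG Y-down with viewBox height 238.355, so y_svg = 238.355 − y_machine; X carries over. Every run uses S361, so all elements get stroke `#ff00ff` (engrave).

Run 1: The run is open, so emit a `<polyline>` with points (Y-flipped): 146.775,182.900 158.144,173.981 167.966,154.413 175.373,129.239 179.495,103.500 179.463,82.236 174.409,70.490.

Run 2: The run is open, so emit a `<polyline>` with points (Y-flipped): 76.863,177.209 138.472,45.090 161.189,194.387 63.285,174.553 188.347,195.148 29.261,204.715.

Run 3: The run is open, so emit a `<polyline>` with points (Y-flipped): 143.999,24.125 135.889,20.607 114.976,17.329 88.753,14.980 64.710,14.247 50.340,15.816 53.135,20.375.

Run 4: The run is open, so emit a `<polyline>` with points (Y-flipped): 48.632,144.263 72.384,132.150 94.381,120.933 114.623,110.612 133.110,101.188 149.841,92.661 164.817,85.030.

<svg xmlns="http://www.w3.org/2000/svg" width="231.550mm" height="238.355mm" viewBox="0 0 231.550 238.355">
  <polyline points="146.775,182.900 158.144,173.981 167.966,154.413 175.373,129.239 179.495,103.500 179.463,82.236 174.409,70.490" fill="none" stroke="#ff00ff"/>
  <polyline points="76.863,177.209 138.472,45.090 161.189,194.387 63.285,174.553 188.347,195.148 29.261,204.715" fill="none" stroke="#ff00ff"/>
  <polyline points="143.999,24.125 135.889,20.607 114.976,17.329 88.753,14.980 64.710,14.247 50.340,15.816 53.135,20.375" fill="none" stroke="#ff00ff"/>
  <polyline points="48.632,144.263 72.384,132.150 94.381,120.933 114.623,110.612 133.110,101.188 149.841,92.661 164.817,85.030" fill="none" stroke="#ff00ff"/>
</svg>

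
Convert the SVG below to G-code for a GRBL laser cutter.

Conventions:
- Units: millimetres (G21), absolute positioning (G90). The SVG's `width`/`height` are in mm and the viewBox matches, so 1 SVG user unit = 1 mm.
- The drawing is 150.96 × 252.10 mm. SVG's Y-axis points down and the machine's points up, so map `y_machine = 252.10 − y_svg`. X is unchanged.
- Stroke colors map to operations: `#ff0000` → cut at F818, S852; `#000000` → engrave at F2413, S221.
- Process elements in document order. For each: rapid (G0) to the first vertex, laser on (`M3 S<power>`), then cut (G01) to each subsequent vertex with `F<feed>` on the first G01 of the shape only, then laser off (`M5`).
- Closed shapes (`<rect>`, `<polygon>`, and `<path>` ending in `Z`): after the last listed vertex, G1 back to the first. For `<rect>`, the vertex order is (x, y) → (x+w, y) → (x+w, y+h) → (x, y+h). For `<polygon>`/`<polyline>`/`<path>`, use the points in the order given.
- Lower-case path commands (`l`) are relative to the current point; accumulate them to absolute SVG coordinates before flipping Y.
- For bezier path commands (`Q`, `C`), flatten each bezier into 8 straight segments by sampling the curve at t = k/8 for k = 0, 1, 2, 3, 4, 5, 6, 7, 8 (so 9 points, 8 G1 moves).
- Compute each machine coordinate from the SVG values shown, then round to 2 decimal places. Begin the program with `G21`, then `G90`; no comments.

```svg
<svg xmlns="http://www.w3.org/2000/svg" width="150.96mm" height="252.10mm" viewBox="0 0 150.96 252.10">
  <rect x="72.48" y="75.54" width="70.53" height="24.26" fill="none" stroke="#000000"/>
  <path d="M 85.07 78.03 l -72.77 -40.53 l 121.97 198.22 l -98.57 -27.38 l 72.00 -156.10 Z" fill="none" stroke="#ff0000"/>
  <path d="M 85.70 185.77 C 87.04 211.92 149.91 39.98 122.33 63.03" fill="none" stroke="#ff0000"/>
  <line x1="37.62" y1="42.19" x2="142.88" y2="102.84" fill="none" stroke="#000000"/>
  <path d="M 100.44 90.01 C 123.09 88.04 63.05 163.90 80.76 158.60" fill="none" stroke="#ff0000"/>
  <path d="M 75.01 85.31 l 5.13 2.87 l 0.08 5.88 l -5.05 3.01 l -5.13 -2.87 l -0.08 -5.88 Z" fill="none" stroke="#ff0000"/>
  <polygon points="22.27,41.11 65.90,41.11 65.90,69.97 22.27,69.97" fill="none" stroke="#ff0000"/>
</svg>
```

Since the viewBox matches the mm dimensions, user units are millimetres directly. The only transform is the Y-flip y_m = 252.10 − y_svg.

Shape 1 is a rectangle drawn with `<rect>`. Its stroke #000000 means engrave at S221, F2413. After flipping Y the toolpath is (72.48,176.56) → (143.01,176.56) → (143.01,152.30) → (72.48,152.30) → (72.48,176.56), returning to the start.

Shape 2 is a closed polygon drawn with `<path>`. Its stroke #ff0000 means cut at S852, F818. After flipping Y the toolpath is (85.07,174.07) → (12.30,214.60) → (134.27,16.38) → (35.70,43.76) → (107.70,199.86) → (85.07,174.07), returning to the start.

Shape 3 is a cubic bezier drawn with `<path>`. Its stroke #ff0000 means cut at S852, F818. After flipping Y the toolpath is (85.70,66.33) → (88.79,65.04) → (95.87,77.72) → (105.15,99.75) → (114.86,126.54) → (123.21,153.47) → (128.43,175.94) → (128.73,189.34) → (122.33,189.07).

Shape 4 is a line segment drawn with `<line>`. Its stroke #000000 means engrave at S221, F2413. After flipping Y the toolpath is (37.62,209.91) → (142.88,149.26).

Shape 5 is a cubic bezier drawn with `<path>`. Its stroke #ff0000 means cut at S852, F818. After flipping Y the toolpath is (100.44,162.09) → (105.37,159.49) → (104.43,151.46) → (99.50,139.86) → (92.45,126.55) → (85.18,113.39) → (79.55,102.26) → (77.45,95.01) → (80.76,93.50).

Shape 6 is a regular polygon drawn with `<path>`. Its stroke #ff0000 means cut at S852, F818. After flipping Y the toolpath is (75.01,166.79) → (80.14,163.92) → (80.22,158.04) → (75.17,155.03) → (70.04,157.90) → (69.96,163.78) → (75.01,166.79), returning to the start.

Shape 7 is a rectangle drawn with `<polygon>`. Its stroke #ff0000 means cut at S852, F818. After flipping Y the toolpath is (22.27,210.99) → (65.90,210.99) → (65.90,182.13) → (22.27,182.13) → (22.27,210.99), returning to the start.

G21
G90
G0 X72.48 Y176.56
M3 S221
G01 X143.01 Y176.56 F2413
G01 X143.01 Y152.30
G01 X72.48 Y152.30
G01 X72.48 Y176.56
M5
G0 X85.07 Y174.07
M3 S852
G01 X12.30 Y214.60 F818
G01 X134.27 Y16.38
G01 X35.70 Y43.76
G01 X107.70 Y199.86
G01 X85.07 Y174.07
M5
G0 X85.70 Y66.33
M3 S852
G01 X88.79 Y65.04 F818
G01 X95.87 Y77.72
G01 X105.15 Y99.75
G01 X114.86 Y126.54
G01 X123.21 Y153.47
G01 X128.43 Y175.94
G01 X128.73 Y189.34
G01 X122.33 Y189.07
M5
G0 X37.62 Y209.91
M3 S221
G01 X142.88 Y149.26 F2413
M5
G0 X100.44 Y162.09
M3 S852
G01 X105.37 Y159.49 F818
G01 X104.43 Y151.46
G01 X99.50 Y139.86
G01 X92.45 Y126.55
G01 X85.18 Y113.39
G01 X79.55 Y102.26
G01 X77.45 Y95.01
G01 X80.76 Y93.50
M5
G0 X75.01 Y166.79
M3 S852
G01 X80.14 Y163.92 F818
G01 X80.22 Y158.04
G01 X75.17 Y155.03
G01 X70.04 Y157.90
G01 X69.96 Y163.78
G01 X75.01 Y166.79
M5
G0 X22.27 Y210.99
M3 S852
G01 X65.90 Y210.99 F818
G01 X65.90 Y182.13
G01 X22.27 Y182.13
G01 X22.27 Y210.99
M5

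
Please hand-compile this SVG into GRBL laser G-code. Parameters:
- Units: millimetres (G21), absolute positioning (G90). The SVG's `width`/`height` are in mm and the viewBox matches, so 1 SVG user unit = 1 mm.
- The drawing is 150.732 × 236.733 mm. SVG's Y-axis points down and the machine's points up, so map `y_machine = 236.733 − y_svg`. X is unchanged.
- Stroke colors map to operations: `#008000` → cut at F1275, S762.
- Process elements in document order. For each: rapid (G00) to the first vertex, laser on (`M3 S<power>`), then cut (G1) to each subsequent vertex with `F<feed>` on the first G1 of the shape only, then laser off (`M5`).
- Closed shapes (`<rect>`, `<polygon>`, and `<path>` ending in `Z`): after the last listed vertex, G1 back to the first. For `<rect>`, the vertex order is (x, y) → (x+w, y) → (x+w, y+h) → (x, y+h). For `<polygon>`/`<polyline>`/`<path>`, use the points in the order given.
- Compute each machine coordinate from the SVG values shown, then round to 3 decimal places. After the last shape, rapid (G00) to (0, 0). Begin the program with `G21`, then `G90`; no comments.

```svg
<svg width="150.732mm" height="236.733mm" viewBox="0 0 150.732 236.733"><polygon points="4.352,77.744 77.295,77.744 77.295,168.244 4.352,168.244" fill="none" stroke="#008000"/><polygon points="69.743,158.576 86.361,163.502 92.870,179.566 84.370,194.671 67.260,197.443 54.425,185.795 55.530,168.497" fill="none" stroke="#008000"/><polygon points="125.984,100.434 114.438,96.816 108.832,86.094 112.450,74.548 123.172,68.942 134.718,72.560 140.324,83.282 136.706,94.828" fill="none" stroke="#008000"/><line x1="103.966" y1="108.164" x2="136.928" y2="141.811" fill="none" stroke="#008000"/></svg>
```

viewBox `0 0 150.732 236.733` with mm width/height → 1 unit = 1 mm. Flip: y_m = 236.733 − y_svg.

**Shape 1** — `<polygon>` rectangle, stroke `#008000` → cut (S762, F1275). Machine vertices: (4.352,158.989) → (77.295,158.989) → (77.295,68.489) → (4.352,68.489) → (4.352,158.989). Closed: final G1 returns to the first vertex.

**Shape 2** — `<polygon>` regular polygon, stroke `#008000` → cut (S762, F1275). Machine vertices: (69.743,78.157) → (86.361,73.231) → (92.870,57.167) → (84.370,42.062) → (67.260,39.290) → (54.425,50.938) → (55.530,68.236) → (69.743,78.157). Closed: final G1 returns to the first vertex.

**Shape 3** — `<polygon>` regular polygon, stroke `#008000` → cut (S762, F1275). Machine vertices: (125.984,136.299) → (114.438,139.917) → (108.832,150.639) → (112.450,162.185) → (123.172,167.791) → (134.718,164.173) → (140.324,153.451) → (136.706,141.905) → (125.984,136.299). Closed: final G1 returns to the first vertex.

**Shape 4** — `<line>` line segment, stroke `#008000` → cut (S762, F1275). Machine vertices: (103.966,128.569) → (136.928,94.922). Open path.

G21
G90
G00 X4.352 Y158.989
M3 S762
G1 X77.295 Y158.989 F1275
G1 X77.295 Y68.489
G1 X4.352 Y68.489
G1 X4.352 Y158.989
M5
G00 X69.743 Y78.157
M3 S762
G1 X86.361 Y73.231 F1275
G1 X92.870 Y57.167
G1 X84.370 Y42.062
G1 X67.260 Y39.290
G1 X54.425 Y50.938
G1 X55.530 Y68.236
G1 X69.743 Y78.157
M5
G00 X125.984 Y136.299
M3 S762
G1 X114.438 Y139.917 F1275
G1 X108.832 Y150.639
G1 X112.450 Y162.185
G1 X123.172 Y167.791
G1 X134.718 Y164.173
G1 X140.324 Y153.451
G1 X136.706 Y141.905
G1 X125.984 Y136.299
M5
G00 X103.966 Y128.569
M3 S762
G1 X136.928 Y94.922 F1275
M5
G00 X0.000 Y0.000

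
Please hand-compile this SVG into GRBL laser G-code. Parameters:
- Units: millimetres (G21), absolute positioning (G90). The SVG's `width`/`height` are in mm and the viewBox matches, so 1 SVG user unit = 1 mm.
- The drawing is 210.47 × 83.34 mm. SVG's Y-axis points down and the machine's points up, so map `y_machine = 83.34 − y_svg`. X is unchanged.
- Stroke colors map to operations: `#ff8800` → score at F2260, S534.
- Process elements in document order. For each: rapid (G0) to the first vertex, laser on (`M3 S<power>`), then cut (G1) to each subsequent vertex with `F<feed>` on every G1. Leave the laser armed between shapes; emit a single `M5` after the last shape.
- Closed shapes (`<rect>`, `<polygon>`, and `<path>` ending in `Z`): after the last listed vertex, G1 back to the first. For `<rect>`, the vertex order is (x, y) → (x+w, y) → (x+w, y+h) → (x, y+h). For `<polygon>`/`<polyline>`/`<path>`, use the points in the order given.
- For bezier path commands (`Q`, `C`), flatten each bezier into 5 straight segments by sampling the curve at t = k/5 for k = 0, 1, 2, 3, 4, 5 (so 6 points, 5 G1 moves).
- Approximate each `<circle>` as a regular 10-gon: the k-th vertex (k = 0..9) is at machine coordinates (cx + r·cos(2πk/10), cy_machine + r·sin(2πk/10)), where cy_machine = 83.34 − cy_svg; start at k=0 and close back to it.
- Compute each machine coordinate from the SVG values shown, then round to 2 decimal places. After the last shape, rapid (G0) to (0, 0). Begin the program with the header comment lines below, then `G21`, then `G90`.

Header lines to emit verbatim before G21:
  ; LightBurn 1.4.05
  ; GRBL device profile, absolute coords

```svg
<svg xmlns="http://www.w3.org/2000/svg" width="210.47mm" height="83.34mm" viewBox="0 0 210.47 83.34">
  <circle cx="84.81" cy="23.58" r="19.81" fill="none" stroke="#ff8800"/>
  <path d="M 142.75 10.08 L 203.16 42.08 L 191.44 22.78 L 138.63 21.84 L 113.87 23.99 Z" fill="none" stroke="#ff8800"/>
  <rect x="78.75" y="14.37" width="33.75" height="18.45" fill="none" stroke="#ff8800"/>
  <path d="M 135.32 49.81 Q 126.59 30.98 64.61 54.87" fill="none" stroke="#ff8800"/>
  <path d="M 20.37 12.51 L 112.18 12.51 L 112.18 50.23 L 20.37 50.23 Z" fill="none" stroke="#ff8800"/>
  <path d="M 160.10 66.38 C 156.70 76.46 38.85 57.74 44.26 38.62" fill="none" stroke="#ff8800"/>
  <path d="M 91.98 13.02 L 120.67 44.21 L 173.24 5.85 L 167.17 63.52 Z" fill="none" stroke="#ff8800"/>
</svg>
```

1 u = 1 mm; y_m = 83.34 − y.

[1] `<circle>` circle, #ff8800→score S534 F2260: (104.62,59.76) → (100.84,71.40) → (90.93,78.60) → (78.69,78.60) → (68.78,71.40) → (65.00,59.76) → (68.78,48.12) → (78.69,40.92) → (90.93,40.92) → (100.84,48.12) → (104.62,59.76) (closed)

[2] `<path>` closed polygon, #ff8800→score S534 F2260: (142.75,73.26) → (203.16,41.26) → (191.44,60.56) → (138.63,61.50) → (113.87,59.35) → (142.75,73.26) (closed)

[3] `<rect>` rectangle, #ff8800→score S534 F2260: (78.75,68.97) → (112.50,68.97) → (112.50,50.52) → (78.75,50.52) → (78.75,68.97) (closed)

[4] `<path>` quadratic bezier, #ff8800→score S534 F2260: (135.32,33.53) → (129.70,39.35) → (119.82,41.76) → (105.67,40.75) → (87.27,36.32) → (64.61,28.47)

[5] `<path>` rectangle, #ff8800→score S534 F2260: (20.37,70.83) → (112.18,70.83) → (112.18,33.11) → (20.37,33.11) → (20.37,70.83) (closed)

[6] `<path>` cubic bezier, #ff8800→score S534 F2260: (160.10,16.96) → (146.23,14.14) → (116.30,16.87) → (81.72,23.79) → (53.90,33.52) → (44.26,44.72)

[7] `<path>` closed polygon, #ff8800→score S534 F2260: (91.98,70.32) → (120.67,39.13) → (173.24,77.49) → (167.17,19.82) → (91.98,70.32) (closed)

; LightBurn 1.4.05
; GRBL device profile, absolute coords
G21
G90
G0 X104.62 Y59.76
M3 S534
G1 X100.84 Y71.40 F2260
G1 X90.93 Y78.60 F2260
G1 X78.69 Y78.60 F2260
G1 X68.78 Y71.40 F2260
G1 X65.00 Y59.76 F2260
G1 X68.78 Y48.12 F2260
G1 X78.69 Y40.92 F2260
G1 X90.93 Y40.92 F2260
G1 X100.84 Y48.12 F2260
G1 X104.62 Y59.76 F2260
G0 X142.75 Y73.26
M3 S534
G1 X203.16 Y41.26 F2260
G1 X191.44 Y60.56 F2260
G1 X138.63 Y61.50 F2260
G1 X113.87 Y59.35 F2260
G1 X142.75 Y73.26 F2260
G0 X78.75 Y68.97
M3 S534
G1 X112.50 Y68.97 F2260
G1 X112.50 Y50.52 F2260
G1 X78.75 Y50.52 F2260
G1 X78.75 Y68.97 F2260
G0 X135.32 Y33.53
M3 S534
G1 X129.70 Y39.35 F2260
G1 X119.82 Y41.76 F2260
G1 X105.67 Y40.75 F2260
G1 X87.27 Y36.32 F2260
G1 X64.61 Y28.47 F2260
G0 X20.37 Y70.83
M3 S534
G1 X112.18 Y70.83 F2260
G1 X112.18 Y33.11 F2260
G1 X20.37 Y33.11 F2260
G1 X20.37 Y70.83 F2260
G0 X160.10 Y16.96
M3 S534
G1 X146.23 Y14.14 F2260
G1 X116.30 Y16.87 F2260
G1 X81.72 Y23.79 F2260
G1 X53.90 Y33.52 F2260
G1 X44.26 Y44.72 F2260
G0 X91.98 Y70.32
M3 S534
G1 X120.67 Y39.13 F2260
G1 X173.24 Y77.49 F2260
G1 X167.17 Y19.82 F2260
G1 X91.98 Y70.32 F2260
M5
G0 X0.00 Y0.00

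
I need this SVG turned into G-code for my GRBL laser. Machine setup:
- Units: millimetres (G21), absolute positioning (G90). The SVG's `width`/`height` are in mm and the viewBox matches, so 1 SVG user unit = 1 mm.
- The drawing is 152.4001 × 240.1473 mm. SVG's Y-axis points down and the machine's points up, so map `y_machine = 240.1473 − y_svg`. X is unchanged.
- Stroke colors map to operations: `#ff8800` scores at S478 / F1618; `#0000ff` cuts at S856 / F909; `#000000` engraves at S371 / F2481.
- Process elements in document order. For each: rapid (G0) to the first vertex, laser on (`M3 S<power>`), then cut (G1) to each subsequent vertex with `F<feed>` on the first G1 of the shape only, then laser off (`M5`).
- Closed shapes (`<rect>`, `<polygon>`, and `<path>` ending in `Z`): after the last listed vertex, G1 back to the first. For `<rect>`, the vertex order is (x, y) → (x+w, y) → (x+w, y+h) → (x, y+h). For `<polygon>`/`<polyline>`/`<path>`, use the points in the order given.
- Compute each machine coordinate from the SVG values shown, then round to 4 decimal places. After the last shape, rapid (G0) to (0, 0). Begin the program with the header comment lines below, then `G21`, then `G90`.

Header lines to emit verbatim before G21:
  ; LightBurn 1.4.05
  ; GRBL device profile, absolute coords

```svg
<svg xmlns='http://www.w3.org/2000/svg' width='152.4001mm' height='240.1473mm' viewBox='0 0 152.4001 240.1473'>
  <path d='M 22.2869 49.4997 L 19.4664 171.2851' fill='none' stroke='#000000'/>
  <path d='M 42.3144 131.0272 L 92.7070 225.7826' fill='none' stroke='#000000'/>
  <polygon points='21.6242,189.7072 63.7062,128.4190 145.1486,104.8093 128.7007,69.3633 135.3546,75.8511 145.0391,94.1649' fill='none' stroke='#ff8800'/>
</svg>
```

Since the viewBox matches the mm dimensions, user units are millimetres directly. The only transform is the Y-flip y_m = 240.1473 − y_svg.

Shape 1 is a line segment drawn with `<path>`. Its stroke #000000 means engrave at S371, F2481. After flipping Y the toolpath is (22.2869,190.6476) → (19.4664,68.8622).

Shape 2 is a line segment drawn with `<path>`. Its stroke #000000 means engrave at S371, F2481. After flipping Y the toolpath is (42.3144,109.1201) → (92.7070,14.3647).

Shape 3 is a closed polygon drawn with `<polygon>`. Its stroke #ff8800 means score at S478, F1618. After flipping Y the toolpath is (21.6242,50.4401) → (63.7062,111.7283) → (145.1486,135.3380) → (128.7007,170.7840) → (135.3546,164.2962) → (145.0391,145.9824) → (21.6242,50.4401), returning to the start.

; LightBurn 1.4.05
; GRBL device profile, absolute coords
G21
G90
G0 X22.2869 Y190.6476
M3 S371
G1 X19.4664 Y68.8622 F2481
M5
G0 X42.3144 Y109.1201
M3 S371
G1 X92.7070 Y14.3647 F2481
M5
G0 X21.6242 Y50.4401
M3 S478
G1 X63.7062 Y111.7283 F1618
G1 X145.1486 Y135.3380
G1 X128.7007 Y170.7840
G1 X135.3546 Y164.2962
G1 X145.0391 Y145.9824
G1 X21.6242 Y50.4401
M5
G0 X0.0000 Y0.0000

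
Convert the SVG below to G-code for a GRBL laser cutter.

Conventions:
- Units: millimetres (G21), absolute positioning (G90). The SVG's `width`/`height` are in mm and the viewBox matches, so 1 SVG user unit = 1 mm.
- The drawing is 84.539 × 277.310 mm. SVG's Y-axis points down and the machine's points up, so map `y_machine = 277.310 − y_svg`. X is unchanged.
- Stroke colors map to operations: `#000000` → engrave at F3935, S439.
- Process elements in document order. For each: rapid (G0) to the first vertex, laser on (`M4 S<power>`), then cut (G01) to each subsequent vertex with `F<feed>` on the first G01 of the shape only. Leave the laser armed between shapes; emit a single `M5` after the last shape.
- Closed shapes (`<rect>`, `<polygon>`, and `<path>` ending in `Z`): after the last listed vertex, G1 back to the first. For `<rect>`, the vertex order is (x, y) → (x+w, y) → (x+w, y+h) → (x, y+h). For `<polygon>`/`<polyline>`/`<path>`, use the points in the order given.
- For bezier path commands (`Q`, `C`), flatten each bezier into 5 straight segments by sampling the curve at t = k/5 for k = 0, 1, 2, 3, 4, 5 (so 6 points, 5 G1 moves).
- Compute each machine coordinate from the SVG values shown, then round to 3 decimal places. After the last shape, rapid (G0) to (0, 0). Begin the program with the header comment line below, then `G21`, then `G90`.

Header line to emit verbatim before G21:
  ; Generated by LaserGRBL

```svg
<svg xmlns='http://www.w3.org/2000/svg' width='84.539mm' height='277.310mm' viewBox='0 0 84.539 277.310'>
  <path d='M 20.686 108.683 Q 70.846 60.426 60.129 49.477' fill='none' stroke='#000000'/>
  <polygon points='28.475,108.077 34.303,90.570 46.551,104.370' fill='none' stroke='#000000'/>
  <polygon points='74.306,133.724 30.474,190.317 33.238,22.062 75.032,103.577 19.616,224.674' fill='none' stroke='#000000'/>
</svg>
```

1 u = 1 mm; y_m = 277.310 − y.

[1] `<path>` quadratic bezier, #000000→engrave S439 F3935: (20.686,168.627) → (38.315,186.437) → (51.074,201.263) → (58.962,213.105) → (61.981,221.961) → (60.129,227.833)

[2] `<polygon>` regular polygon, #000000→engrave S439 F3935: (28.475,169.233) → (34.303,186.740) → (46.551,172.940) → (28.475,169.233) (closed)

[3] `<polygon>` closed polygon, #000000→engrave S439 F3935: (74.306,143.586) → (30.474,86.993) → (33.238,255.248) → (75.032,173.733) → (19.616,52.636) → (74.306,143.586) (closed)

; Generated by LaserGRBL
G21
G90
G0 X20.686 Y168.627
M4 S439
G01 X38.315 Y186.437 F3935
G01 X51.074 Y201.263
G01 X58.962 Y213.105
G01 X61.981 Y221.961
G01 X60.129 Y227.833
G0 X28.475 Y169.233
M4 S439
G01 X34.303 Y186.740 F3935
G01 X46.551 Y172.940
G01 X28.475 Y169.233
G0 X74.306 Y143.586
M4 S439
G01 X30.474 Y86.993 F3935
G01 X33.238 Y255.248
G01 X75.032 Y173.733
G01 X19.616 Y52.636
G01 X74.306 Y143.586
M5
G0 X0.000 Y0.000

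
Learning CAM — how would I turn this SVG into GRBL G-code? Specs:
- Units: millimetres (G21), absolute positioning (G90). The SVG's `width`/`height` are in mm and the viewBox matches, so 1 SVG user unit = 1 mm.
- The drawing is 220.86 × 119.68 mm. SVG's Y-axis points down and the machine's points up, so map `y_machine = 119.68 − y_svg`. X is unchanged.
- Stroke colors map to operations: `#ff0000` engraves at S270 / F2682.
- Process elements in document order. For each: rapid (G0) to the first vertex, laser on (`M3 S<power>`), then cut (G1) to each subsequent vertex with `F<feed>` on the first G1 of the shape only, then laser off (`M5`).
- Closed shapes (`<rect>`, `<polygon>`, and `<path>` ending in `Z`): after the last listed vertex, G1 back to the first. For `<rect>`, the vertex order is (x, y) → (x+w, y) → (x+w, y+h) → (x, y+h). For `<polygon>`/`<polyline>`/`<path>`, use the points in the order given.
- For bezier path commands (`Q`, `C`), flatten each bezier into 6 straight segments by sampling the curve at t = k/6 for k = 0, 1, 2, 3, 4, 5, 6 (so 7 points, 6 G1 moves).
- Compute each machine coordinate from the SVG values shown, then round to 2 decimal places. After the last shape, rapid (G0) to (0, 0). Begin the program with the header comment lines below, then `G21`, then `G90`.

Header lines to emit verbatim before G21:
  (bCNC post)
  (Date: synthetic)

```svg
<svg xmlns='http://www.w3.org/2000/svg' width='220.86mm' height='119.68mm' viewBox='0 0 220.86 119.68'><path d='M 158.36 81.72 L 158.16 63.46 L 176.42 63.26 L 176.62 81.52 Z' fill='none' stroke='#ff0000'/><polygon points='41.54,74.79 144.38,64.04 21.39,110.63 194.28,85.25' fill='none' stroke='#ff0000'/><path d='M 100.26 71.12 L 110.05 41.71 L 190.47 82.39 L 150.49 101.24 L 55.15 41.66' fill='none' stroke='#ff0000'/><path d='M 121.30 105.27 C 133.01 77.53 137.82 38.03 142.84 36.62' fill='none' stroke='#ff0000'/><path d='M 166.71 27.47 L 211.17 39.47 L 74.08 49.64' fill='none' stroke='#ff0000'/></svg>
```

1 u = 1 mm; y_m = 119.68 − y.

[1] `<path>` regular polygon, #ff0000→engrave S270 F2682: (158.36,37.96) → (158.16,56.22) → (176.42,56.42) → (176.62,38.16) → (158.36,37.96) (closed)

[2] `<polygon>` closed polygon, #ff0000→engrave S270 F2682: (41.54,44.89) → (144.38,55.64) → (21.39,9.05) → (194.28,34.43) → (41.54,44.89) (closed)

[3] `<path>` open polyline, #ff0000→engrave S270 F2682: (100.26,48.56) → (110.05,77.97) → (190.47,37.29) → (150.49,18.44) → (55.15,78.02)

[4] `<path>` cubic bezier, #ff0000→engrave S270 F2682: (121.30,14.41) → (126.61,29.03) → (130.97,44.22) → (134.58,58.61) → (137.63,70.80) → (140.31,79.41) → (142.84,83.06)

[5] `<path>` open polyline, #ff0000→engrave S270 F2682: (166.71,92.21) → (211.17,80.21) → (74.08,70.04)

(bCNC post)
(Date: synthetic)
G21
G90
G0 X158.36 Y37.96
M3 S270
G1 X158.16 Y56.22 F2682
G1 X176.42 Y56.42
G1 X176.62 Y38.16
G1 X158.36 Y37.96
M5
G0 X41.54 Y44.89
M3 S270
G1 X144.38 Y55.64 F2682
G1 X21.39 Y9.05
G1 X194.28 Y34.43
G1 X41.54 Y44.89
M5
G0 X100.26 Y48.56
M3 S270
G1 X110.05 Y77.97 F2682
G1 X190.47 Y37.29
G1 X150.49 Y18.44
G1 X55.15 Y78.02
M5
G0 X121.30 Y14.41
M3 S270
G1 X126.61 Y29.03 F2682
G1 X130.97 Y44.22
G1 X134.58 Y58.61
G1 X137.63 Y70.80
G1 X140.31 Y79.41
G1 X142.84 Y83.06
M5
G0 X166.71 Y92.21
M3 S270
G1 X211.17 Y80.21 F2682
G1 X74.08 Y70.04
M5
G0 X0.00 Y0.00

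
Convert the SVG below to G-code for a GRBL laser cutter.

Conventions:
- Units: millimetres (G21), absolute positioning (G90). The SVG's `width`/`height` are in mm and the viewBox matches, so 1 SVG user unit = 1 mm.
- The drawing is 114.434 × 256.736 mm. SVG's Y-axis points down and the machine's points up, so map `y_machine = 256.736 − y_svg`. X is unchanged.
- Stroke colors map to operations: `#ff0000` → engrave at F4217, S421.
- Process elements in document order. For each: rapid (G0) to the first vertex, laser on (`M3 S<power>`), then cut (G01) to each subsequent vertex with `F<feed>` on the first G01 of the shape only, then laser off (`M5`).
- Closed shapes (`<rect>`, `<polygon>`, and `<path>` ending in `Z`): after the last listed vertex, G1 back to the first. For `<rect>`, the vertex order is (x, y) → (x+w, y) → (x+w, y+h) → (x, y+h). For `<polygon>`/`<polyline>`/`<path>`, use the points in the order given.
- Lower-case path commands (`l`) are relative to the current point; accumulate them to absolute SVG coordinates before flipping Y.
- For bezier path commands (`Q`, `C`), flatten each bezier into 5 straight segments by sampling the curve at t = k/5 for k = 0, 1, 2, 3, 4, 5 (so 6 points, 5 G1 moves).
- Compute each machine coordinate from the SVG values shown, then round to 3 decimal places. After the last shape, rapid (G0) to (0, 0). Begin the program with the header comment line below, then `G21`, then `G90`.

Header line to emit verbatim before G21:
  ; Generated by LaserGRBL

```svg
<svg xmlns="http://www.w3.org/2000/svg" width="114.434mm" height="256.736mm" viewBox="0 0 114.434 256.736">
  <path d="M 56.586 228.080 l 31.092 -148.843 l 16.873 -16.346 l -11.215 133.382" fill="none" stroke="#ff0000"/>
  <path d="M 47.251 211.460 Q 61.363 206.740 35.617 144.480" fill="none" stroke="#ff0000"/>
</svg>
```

Since the viewBox matches the mm dimensions, user units are millimetres directly. The only transform is the Y-flip y_m = 256.736 − y_svg.

Shape 1 is a open polyline drawn with `<path>`. Its stroke #ff0000 means engrave at S421, F4217. After flipping Y the toolpath is (56.586,28.656) → (87.678,177.499) → (104.551,193.845) → (93.336,60.463).

Shape 2 is a quadratic bezier drawn with `<path>`. Its stroke #ff0000 means engrave at S421, F4217. After flipping Y the toolpath is (47.251,45.276) → (51.301,49.466) → (52.163,58.258) → (49.837,71.654) → (44.321,89.654) → (35.617,112.256).

; Generated by LaserGRBL
G21
G90
G0 X56.586 Y28.656
M3 S421
G01 X87.678 Y177.499 F4217
G01 X104.551 Y193.845
G01 X93.336 Y60.463
M5
G0 X47.251 Y45.276
M3 S421
G01 X51.301 Y49.466 F4217
G01 X52.163 Y58.258
G01 X49.837 Y71.654
G01 X44.321 Y89.654
G01 X35.617 Y112.256
M5
G0 X0.000 Y0.000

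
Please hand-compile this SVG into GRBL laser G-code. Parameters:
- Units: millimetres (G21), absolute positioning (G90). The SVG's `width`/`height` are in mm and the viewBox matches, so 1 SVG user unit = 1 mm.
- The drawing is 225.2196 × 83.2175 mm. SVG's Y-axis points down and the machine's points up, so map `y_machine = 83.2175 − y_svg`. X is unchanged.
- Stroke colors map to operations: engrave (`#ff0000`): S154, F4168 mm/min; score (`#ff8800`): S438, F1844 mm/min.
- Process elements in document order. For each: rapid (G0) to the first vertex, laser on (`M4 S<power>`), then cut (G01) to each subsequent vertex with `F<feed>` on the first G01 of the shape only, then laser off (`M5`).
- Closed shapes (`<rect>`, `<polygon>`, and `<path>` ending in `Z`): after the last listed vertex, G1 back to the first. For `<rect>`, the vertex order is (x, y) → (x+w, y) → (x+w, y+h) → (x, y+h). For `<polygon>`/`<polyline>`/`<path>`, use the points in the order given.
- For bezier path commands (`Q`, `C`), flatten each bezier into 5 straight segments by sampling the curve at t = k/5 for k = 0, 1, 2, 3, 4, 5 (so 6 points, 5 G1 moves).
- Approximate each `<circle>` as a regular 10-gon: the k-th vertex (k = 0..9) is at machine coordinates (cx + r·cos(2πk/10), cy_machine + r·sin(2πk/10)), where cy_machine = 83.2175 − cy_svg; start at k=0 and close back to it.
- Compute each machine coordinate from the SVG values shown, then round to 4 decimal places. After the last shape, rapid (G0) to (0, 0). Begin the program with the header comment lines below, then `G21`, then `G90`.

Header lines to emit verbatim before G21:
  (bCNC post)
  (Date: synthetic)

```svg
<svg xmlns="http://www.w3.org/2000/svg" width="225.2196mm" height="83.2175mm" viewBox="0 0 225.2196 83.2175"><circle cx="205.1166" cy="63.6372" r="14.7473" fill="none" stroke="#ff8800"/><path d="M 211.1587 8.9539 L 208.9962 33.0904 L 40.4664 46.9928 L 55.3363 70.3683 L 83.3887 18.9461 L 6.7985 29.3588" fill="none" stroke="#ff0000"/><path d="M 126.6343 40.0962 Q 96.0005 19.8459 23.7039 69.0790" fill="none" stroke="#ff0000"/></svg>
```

1 u = 1 mm; y_m = 83.2175 − y.

[1] `<circle>` circle, #ff8800→score S438 F1844: (219.8639,19.5803) → (217.0474,28.2485) → (209.6738,33.6058) → (200.5594,33.6058) → (193.1858,28.2485) → (190.3693,19.5803) → (193.1858,10.9121) → (200.5594,5.5548) → (209.6738,5.5548) → (217.0474,10.9121) → (219.8639,19.5803) (closed)

[2] `<path>` open polyline, #ff0000→engrave S154 F4168: (211.1587,74.2636) → (208.9962,50.1271) → (40.4664,36.2247) → (55.3363,12.8492) → (83.3887,64.2714) → (6.7985,53.8587)

[3] `<path>` quadratic bezier, #ff0000→engrave S154 F4168: (126.6343,43.1213) → (112.7143,48.4421) → (95.4612,48.2042) → (74.8751,42.4076) → (50.9560,31.0524) → (23.7039,14.1385)

(bCNC post)
(Date: synthetic)
G21
G90
G0 X219.8639 Y19.5803
M4 S438
G01 X217.0474 Y28.2485 F1844
G01 X209.6738 Y33.6058
G01 X200.5594 Y33.6058
G01 X193.1858 Y28.2485
G01 X190.3693 Y19.5803
G01 X193.1858 Y10.9121
G01 X200.5594 Y5.5548
G01 X209.6738 Y5.5548
G01 X217.0474 Y10.9121
G01 X219.8639 Y19.5803
M5
G0 X211.1587 Y74.2636
M4 S154
G01 X208.9962 Y50.1271 F4168
G01 X40.4664 Y36.2247
G01 X55.3363 Y12.8492
G01 X83.3887 Y64.2714
G01 X6.7985 Y53.8587
M5
G0 X126.6343 Y43.1213
M4 S154
G01 X112.7143 Y48.4421 F4168
G01 X95.4612 Y48.2042
G01 X74.8751 Y42.4076
G01 X50.9560 Y31.0524
G01 X23.7039 Y14.1385
M5
G0 X0.0000 Y0.0000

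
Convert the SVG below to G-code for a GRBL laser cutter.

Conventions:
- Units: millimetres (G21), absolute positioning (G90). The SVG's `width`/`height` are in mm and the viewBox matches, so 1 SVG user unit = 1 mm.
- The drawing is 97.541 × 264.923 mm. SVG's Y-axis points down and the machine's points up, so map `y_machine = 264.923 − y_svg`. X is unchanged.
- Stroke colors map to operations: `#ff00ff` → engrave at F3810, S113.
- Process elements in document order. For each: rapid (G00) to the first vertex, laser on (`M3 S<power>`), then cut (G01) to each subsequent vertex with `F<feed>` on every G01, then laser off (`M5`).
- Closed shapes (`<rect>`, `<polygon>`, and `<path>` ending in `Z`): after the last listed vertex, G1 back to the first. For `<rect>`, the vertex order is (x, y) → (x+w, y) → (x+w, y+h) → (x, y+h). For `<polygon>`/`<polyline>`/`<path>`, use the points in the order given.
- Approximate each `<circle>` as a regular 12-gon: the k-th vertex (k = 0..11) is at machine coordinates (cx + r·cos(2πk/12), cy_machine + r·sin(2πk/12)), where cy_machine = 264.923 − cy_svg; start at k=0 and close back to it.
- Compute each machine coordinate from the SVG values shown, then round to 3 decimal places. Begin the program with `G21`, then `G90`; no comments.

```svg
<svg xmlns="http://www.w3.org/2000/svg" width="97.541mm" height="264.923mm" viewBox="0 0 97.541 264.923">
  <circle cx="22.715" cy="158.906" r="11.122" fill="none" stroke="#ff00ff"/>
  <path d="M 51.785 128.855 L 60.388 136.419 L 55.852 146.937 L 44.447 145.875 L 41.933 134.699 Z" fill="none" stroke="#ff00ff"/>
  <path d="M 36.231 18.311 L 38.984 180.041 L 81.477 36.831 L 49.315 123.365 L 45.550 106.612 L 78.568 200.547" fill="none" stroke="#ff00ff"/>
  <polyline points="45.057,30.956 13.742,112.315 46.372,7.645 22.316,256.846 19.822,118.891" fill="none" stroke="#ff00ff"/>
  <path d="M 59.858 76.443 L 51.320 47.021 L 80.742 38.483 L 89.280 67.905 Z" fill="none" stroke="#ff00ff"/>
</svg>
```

G21
G90
G00 X33.837 Y106.017
M3 S113
G01 X32.347 Y111.578 F3810
G01 X28.276 Y115.649 F3810
G01 X22.715 Y117.139 F3810
G01 X17.154 Y115.649 F3810
G01 X13.083 Y111.578 F3810
G01 X11.593 Y106.017 F3810
G01 X13.083 Y100.456 F3810
G01 X17.154 Y96.385 F3810
G01 X22.715 Y94.895 F3810
G01 X28.276 Y96.385 F3810
G01 X32.347 Y100.456 F3810
G01 X33.837 Y106.017 F3810
M5
G00 X51.785 Y136.068
M3 S113
G01 X60.388 Y128.504 F3810
G01 X55.852 Y117.986 F3810
G01 X44.447 Y119.048 F3810
G01 X41.933 Y130.224 F3810
G01 X51.785 Y136.068 F3810
M5
G00 X36.231 Y246.612
M3 S113
G01 X38.984 Y84.882 F3810
G01 X81.477 Y228.092 F3810
G01 X49.315 Y141.558 F3810
G01 X45.550 Y158.311 F3810
G01 X78.568 Y64.376 F3810
M5
G00 X45.057 Y233.967
M3 S113
G01 X13.742 Y152.608 F3810
G01 X46.372 Y257.278 F3810
G01 X22.316 Y8.077 F3810
G01 X19.822 Y146.032 F3810
M5
G00 X59.858 Y188.480
M3 S113
G01 X51.320 Y217.902 F3810
G01 X80.742 Y226.440 F3810
G01 X89.280 Y197.018 F3810
G01 X59.858 Y188.480 F3810
M5

1 u = 1 mm; y_m = 264.923 − y.

[1] `<circle>` circle, #ff00ff→engrave S113 F3810: (33.837,106.017) → (32.347,111.578) → (28.276,115.649) → (22.715,117.139) → (17.154,115.649) → (13.083,111.578) → (11.593,106.017) → (13.083,100.456) → (17.154,96.385) → (22.715,94.895) → (28.276,96.385) → (32.347,100.456) → (33.837,106.017) (closed)

[2] `<path>` regular polygon, #ff00ff→engrave S113 F3810: (51.785,136.068) → (60.388,128.504) → (55.852,117.986) → (44.447,119.048) → (41.933,130.224) → (51.785,136.068) (closed)

[3] `<path>` open polyline, #ff00ff→engrave S113 F3810: (36.231,246.612) → (38.984,84.882) → (81.477,228.092) → (49.315,141.558) → (45.550,158.311) → (78.568,64.376)

[4] `<polyline>` open polyline, #ff00ff→engrave S113 F3810: (45.057,233.967) → (13.742,152.608) → (46.372,257.278) → (22.316,8.077) → (19.822,146.032)

[5] `<path>` regular polygon, #ff00ff→engrave S113 F3810: (59.858,188.480) → (51.320,217.902) → (80.742,226.440) → (89.280,197.018) → (59.858,188.480) (closed)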